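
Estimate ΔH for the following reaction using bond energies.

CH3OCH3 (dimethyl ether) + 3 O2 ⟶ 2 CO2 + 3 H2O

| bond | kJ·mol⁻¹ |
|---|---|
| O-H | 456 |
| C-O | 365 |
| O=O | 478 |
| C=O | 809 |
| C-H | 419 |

ΔH ≈ −1294 kJ

Bonds broken (reactants):
  C-H: 6 × 419 = 2514
  C-O: 2 × 365 = 730
  O=O: 3 × 478 = 1434
  Σ(broken) = 4678 kJ
Bonds formed (products):
  C=O: 4 × 809 = 3236
  O-H: 6 × 456 = 2736
  Σ(formed) = 5972 kJ
ΔH = Σ(broken) − Σ(formed) = 4678 − 5972 = −1294 kJ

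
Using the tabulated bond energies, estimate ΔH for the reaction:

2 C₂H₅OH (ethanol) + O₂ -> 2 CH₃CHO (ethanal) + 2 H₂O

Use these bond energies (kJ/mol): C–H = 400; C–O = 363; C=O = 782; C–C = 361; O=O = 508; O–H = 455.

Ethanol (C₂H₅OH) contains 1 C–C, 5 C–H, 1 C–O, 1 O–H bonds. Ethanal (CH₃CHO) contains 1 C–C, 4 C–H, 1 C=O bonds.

Bonds broken (reactants):
  C–C: 2 × 361 = 722
  C–H: 10 × 400 = 4000
  C–O: 2 × 363 = 726
  O–H: 2 × 455 = 910
  O=O: 1 × 508 = 508
  Σ(broken) = 6866 kJ
Bonds formed (products):
  C–C: 2 × 361 = 722
  C–H: 8 × 400 = 3200
  C=O: 2 × 782 = 1564
  O–H: 4 × 455 = 1820
  Σ(formed) = 7306 kJ
ΔH = Σ(broken) − Σ(formed) = 6866 − 7306 = −440 kJ

ΔH ≈ −440 kJ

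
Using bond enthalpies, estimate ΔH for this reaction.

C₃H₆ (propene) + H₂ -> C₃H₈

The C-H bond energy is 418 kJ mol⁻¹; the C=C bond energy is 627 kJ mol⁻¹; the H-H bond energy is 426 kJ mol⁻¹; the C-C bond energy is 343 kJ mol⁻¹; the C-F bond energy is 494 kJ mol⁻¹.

Bonds broken (reactants):
  C-C: 1 × 343 = 343
  C-H: 6 × 418 = 2508
  C=C: 1 × 627 = 627
  H-H: 1 × 426 = 426
  Σ(broken) = 3904 kJ
Bonds formed (products):
  C-C: 2 × 343 = 686
  C-H: 8 × 418 = 3344
  Σ(formed) = 4030 kJ
ΔH = Σ(broken) − Σ(formed) = 3904 − 4030 = −126 kJ

ΔH ≈ −126 kJ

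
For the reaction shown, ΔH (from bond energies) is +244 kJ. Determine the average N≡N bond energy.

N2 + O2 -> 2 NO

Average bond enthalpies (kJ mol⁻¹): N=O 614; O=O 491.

D(N≡N) ≈ 981 kJ/mol

Let D be the N≡N bond energy.
Σ(broken) = 1×D + 1×491 = 491 + D
Σ(formed) = 2×614 = 1228
ΔH = Σ(broken) − Σ(formed) = (491 + D) − (1228) = −737 + D
Setting this equal to +244 kJ gives D = 981 kJ/mol.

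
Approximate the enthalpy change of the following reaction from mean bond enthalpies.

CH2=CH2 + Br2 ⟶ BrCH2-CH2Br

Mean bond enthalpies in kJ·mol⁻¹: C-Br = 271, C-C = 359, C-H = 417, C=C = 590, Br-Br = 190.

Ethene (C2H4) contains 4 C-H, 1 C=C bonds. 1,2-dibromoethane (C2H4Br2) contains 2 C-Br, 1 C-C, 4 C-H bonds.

Bonds broken (reactants):
  Br-Br: 1 × 190 = 190
  C-H: 4 × 417 = 1668
  C=C: 1 × 590 = 590
  Σ(broken) = 2448 kJ
Bonds formed (products):
  C-Br: 2 × 271 = 542
  C-C: 1 × 359 = 359
  C-H: 4 × 417 = 1668
  Σ(formed) = 2569 kJ
ΔH = Σ(broken) − Σ(formed) = 2448 − 2569 = −121 kJ

ΔH ≈ −121 kJ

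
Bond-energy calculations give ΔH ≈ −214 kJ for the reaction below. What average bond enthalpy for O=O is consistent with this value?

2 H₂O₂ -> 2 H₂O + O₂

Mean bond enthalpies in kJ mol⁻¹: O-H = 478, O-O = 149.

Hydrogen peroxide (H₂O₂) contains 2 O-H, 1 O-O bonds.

D(O=O) ≈ 512 kJ/mol

Let D be the O=O bond energy.
Σ(broken) = 4×478 + 2×149 = 2210
Σ(formed) = 4×478 + 1×D = 1912 + D
ΔH = Σ(broken) − Σ(formed) = (2210) − (1912 + D) = +298 − D
Setting this equal to −214 kJ gives D = 512 kJ/mol.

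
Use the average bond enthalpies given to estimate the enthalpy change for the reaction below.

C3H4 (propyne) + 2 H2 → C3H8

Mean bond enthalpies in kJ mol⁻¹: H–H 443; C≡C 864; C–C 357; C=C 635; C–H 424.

Bonds broken (reactants):
  C≡C: 1 × 864 = 864
  C–C: 1 × 357 = 357
  C–H: 4 × 424 = 1696
  H–H: 2 × 443 = 886
  Σ(broken) = 3803 kJ
Bonds formed (products):
  C–C: 2 × 357 = 714
  C–H: 8 × 424 = 3392
  Σ(formed) = 4106 kJ
ΔH = Σ(broken) − Σ(formed) = 3803 − 4106 = −303 kJ

ΔH ≈ −303 kJ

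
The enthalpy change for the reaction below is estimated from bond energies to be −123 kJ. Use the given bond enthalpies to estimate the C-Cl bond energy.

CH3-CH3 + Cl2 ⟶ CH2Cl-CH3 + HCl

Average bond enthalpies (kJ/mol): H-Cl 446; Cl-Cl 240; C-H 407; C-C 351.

D(C-Cl) ≈ 324 kJ/mol

Let D be the C-Cl bond energy.
Σ(broken) = 1×351 + 6×407 + 1×240 = 3033
Σ(formed) = 1×351 + 1×D + 5×407 + 1×446 = 2832 + D
ΔH = Σ(broken) − Σ(formed) = (3033) − (2832 + D) = +201 − D
Setting this equal to −123 kJ gives D = 324 kJ/mol.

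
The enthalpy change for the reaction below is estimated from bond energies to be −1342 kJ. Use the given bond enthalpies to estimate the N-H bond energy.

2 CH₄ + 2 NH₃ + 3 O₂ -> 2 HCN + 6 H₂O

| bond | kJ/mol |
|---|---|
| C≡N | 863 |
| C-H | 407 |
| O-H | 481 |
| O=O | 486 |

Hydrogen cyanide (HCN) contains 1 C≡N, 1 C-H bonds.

D(N-H) ≈ 376 kJ/mol

Let D be the N-H bond energy.
Σ(broken) = 8×407 + 6×D + 3×486 = 4714 + 6D
Σ(formed) = 2×863 + 2×407 + 12×481 = 8312
ΔH = Σ(broken) − Σ(formed) = (4714 + 6D) − (8312) = −3598 + 6D
Setting this equal to −1342 kJ gives 6D = 2256, so D = 376 kJ/mol.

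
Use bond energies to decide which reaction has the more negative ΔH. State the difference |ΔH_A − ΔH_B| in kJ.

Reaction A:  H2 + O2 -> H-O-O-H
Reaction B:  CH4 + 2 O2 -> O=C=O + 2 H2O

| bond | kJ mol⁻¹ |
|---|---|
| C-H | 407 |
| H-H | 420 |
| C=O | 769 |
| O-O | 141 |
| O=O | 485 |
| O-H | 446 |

Reaction B, by 596 kJ

Reaction A:
  Bonds broken (reactants):
    H-H: 1 × 420 = 420
    O=O: 1 × 485 = 485
    Σ(broken) = 905 kJ
  Bonds formed (products):
    O-H: 2 × 446 = 892
    O-O: 1 × 141 = 141
    Σ(formed) = 1033 kJ
  ΔH_A = 905 − 1033 = −128 kJ
Reaction B:
  Bonds broken (reactants):
    C-H: 4 × 407 = 1628
    O=O: 2 × 485 = 970
    Σ(broken) = 2598 kJ
  Bonds formed (products):
    C=O: 2 × 769 = 1538
    O-H: 4 × 446 = 1784
    Σ(formed) = 3322 kJ
  ΔH_B = 2598 − 3322 = −724 kJ
ΔH_A − ΔH_B = +596 kJ, so reaction B has the more negative ΔH; |ΔH_A − ΔH_B| = 596 kJ.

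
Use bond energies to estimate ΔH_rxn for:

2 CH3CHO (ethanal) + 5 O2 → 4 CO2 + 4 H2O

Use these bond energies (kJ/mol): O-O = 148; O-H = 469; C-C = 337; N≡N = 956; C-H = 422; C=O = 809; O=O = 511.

ΔH ≈ −2001 kJ

Bonds broken (reactants):
  C-C: 2 × 337 = 674
  C-H: 8 × 422 = 3376
  C=O: 2 × 809 = 1618
  O=O: 5 × 511 = 2555
  Σ(broken) = 8223 kJ
Bonds formed (products):
  C=O: 8 × 809 = 6472
  O-H: 8 × 469 = 3752
  Σ(formed) = 10224 kJ
ΔH = Σ(broken) − Σ(formed) = 8223 − 10224 = −2001 kJ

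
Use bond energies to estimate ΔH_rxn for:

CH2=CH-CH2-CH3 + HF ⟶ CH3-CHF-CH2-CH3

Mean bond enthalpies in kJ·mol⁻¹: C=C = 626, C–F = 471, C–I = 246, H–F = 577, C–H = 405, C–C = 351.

ΔH ≈ −24 kJ

Bonds broken (reactants):
  C–C: 2 × 351 = 702
  C–H: 8 × 405 = 3240
  C=C: 1 × 626 = 626
  H–F: 1 × 577 = 577
  Σ(broken) = 5145 kJ
Bonds formed (products):
  C–C: 3 × 351 = 1053
  C–F: 1 × 471 = 471
  C–H: 9 × 405 = 3645
  Σ(formed) = 5169 kJ
ΔH = Σ(broken) − Σ(formed) = 5145 − 5169 = −24 kJ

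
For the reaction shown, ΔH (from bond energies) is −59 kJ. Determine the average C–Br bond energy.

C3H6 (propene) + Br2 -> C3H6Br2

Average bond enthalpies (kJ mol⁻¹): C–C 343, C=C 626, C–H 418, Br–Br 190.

Let D be the C–Br bond energy.
Σ(broken) = 1×190 + 1×343 + 6×418 + 1×626 = 3667
Σ(formed) = 2×D + 2×343 + 6×418 = 3194 + 2D
ΔH = Σ(broken) − Σ(formed) = (3667) − (3194 + 2D) = +473 − 2D
Setting this equal to −59 kJ gives 2D = 532, so D = 266 kJ/mol.

D(C–Br) ≈ 266 kJ/mol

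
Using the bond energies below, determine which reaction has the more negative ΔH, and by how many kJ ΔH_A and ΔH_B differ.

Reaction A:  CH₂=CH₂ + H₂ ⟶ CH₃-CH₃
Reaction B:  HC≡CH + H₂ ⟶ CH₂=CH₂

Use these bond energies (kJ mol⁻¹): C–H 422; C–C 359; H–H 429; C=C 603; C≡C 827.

Reaction A:
  Bonds broken (reactants):
    C–H: 4 × 422 = 1688
    C=C: 1 × 603 = 603
    H–H: 1 × 429 = 429
    Σ(broken) = 2720 kJ
  Bonds formed (products):
    C–C: 1 × 359 = 359
    C–H: 6 × 422 = 2532
    Σ(formed) = 2891 kJ
  ΔH_A = 2720 − 2891 = −171 kJ
Reaction B:
  Bonds broken (reactants):
    C≡C: 1 × 827 = 827
    C–H: 2 × 422 = 844
    H–H: 1 × 429 = 429
    Σ(broken) = 2100 kJ
  Bonds formed (products):
    C–H: 4 × 422 = 1688
    C=C: 1 × 603 = 603
    Σ(formed) = 2291 kJ
  ΔH_B = 2100 − 2291 = −191 kJ
ΔH_A − ΔH_B = +20 kJ, so reaction B has the more negative ΔH; |ΔH_A − ΔH_B| = 20 kJ.

Reaction B, by 20 kJ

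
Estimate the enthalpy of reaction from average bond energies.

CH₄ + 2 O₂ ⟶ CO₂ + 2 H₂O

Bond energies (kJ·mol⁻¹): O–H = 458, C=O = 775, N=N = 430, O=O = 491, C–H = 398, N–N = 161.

Bonds broken (reactants):
  C–H: 4 × 398 = 1592
  O=O: 2 × 491 = 982
  Σ(broken) = 2574 kJ
Bonds formed (products):
  C=O: 2 × 775 = 1550
  O–H: 4 × 458 = 1832
  Σ(formed) = 3382 kJ
ΔH = Σ(broken) − Σ(formed) = 2574 − 3382 = −808 kJ

ΔH ≈ −808 kJ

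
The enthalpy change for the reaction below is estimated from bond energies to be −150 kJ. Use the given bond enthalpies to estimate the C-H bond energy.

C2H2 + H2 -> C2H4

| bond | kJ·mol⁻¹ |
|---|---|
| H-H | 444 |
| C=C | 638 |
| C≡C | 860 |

Let D be the C-H bond energy.
Σ(broken) = 1×860 + 2×D + 1×444 = 1304 + 2D
Σ(formed) = 4×D + 1×638 = 638 + 4D
ΔH = Σ(broken) − Σ(formed) = (1304 + 2D) − (638 + 4D) = +666 − 2D
Setting this equal to −150 kJ gives 2D = 816, so D = 408 kJ/mol.

D(C-H) ≈ 408 kJ/mol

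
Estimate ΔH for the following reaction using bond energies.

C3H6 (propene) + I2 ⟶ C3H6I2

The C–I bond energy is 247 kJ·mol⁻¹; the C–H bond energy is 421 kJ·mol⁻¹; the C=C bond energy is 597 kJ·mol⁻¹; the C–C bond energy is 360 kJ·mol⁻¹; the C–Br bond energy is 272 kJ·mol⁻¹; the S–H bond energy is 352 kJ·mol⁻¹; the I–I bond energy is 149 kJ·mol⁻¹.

Bonds broken (reactants):
  C–C: 1 × 360 = 360
  C–H: 6 × 421 = 2526
  C=C: 1 × 597 = 597
  I–I: 1 × 149 = 149
  Σ(broken) = 3632 kJ
Bonds formed (products):
  C–C: 2 × 360 = 720
  C–H: 6 × 421 = 2526
  C–I: 2 × 247 = 494
  Σ(formed) = 3740 kJ
ΔH = Σ(broken) − Σ(formed) = 3632 − 3740 = −108 kJ

ΔH ≈ −108 kJ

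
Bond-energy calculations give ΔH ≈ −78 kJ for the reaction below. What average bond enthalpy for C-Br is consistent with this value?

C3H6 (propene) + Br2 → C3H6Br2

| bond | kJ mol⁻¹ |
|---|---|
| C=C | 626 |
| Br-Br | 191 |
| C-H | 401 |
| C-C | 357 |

Let D be the C-Br bond energy.
Σ(broken) = 1×191 + 1×357 + 6×401 + 1×626 = 3580
Σ(formed) = 2×D + 2×357 + 6×401 = 3120 + 2D
ΔH = Σ(broken) − Σ(formed) = (3580) − (3120 + 2D) = +460 − 2D
Setting this equal to −78 kJ gives 2D = 538, so D = 269 kJ/mol.

D(C-Br) ≈ 269 kJ/mol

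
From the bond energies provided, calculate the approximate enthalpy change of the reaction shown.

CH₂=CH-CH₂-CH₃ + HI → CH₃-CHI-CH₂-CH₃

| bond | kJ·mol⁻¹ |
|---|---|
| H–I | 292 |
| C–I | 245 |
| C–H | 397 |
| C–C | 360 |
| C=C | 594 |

ΔH ≈ −116 kJ

Bonds broken (reactants):
  C–C: 2 × 360 = 720
  C–H: 8 × 397 = 3176
  C=C: 1 × 594 = 594
  H–I: 1 × 292 = 292
  Σ(broken) = 4782 kJ
Bonds formed (products):
  C–C: 3 × 360 = 1080
  C–H: 9 × 397 = 3573
  C–I: 1 × 245 = 245
  Σ(formed) = 4898 kJ
ΔH = Σ(broken) − Σ(formed) = 4782 − 4898 = −116 kJ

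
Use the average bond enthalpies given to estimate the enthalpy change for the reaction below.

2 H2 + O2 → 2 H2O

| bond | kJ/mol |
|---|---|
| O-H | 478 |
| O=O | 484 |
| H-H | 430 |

Bonds broken (reactants):
  H-H: 2 × 430 = 860
  O=O: 1 × 484 = 484
  Σ(broken) = 1344 kJ
Bonds formed (products):
  O-H: 4 × 478 = 1912
  Σ(formed) = 1912 kJ
ΔH = Σ(broken) − Σ(formed) = 1344 − 1912 = −568 kJ

ΔH ≈ −568 kJ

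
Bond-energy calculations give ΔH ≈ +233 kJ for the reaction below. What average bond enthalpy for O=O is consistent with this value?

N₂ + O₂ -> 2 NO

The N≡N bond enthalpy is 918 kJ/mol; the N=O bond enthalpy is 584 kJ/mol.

D(O=O) ≈ 483 kJ/mol

Let D be the O=O bond energy.
Σ(broken) = 1×918 + 1×D = 918 + D
Σ(formed) = 2×584 = 1168
ΔH = Σ(broken) − Σ(formed) = (918 + D) − (1168) = −250 + D
Setting this equal to +233 kJ gives D = 483 kJ/mol.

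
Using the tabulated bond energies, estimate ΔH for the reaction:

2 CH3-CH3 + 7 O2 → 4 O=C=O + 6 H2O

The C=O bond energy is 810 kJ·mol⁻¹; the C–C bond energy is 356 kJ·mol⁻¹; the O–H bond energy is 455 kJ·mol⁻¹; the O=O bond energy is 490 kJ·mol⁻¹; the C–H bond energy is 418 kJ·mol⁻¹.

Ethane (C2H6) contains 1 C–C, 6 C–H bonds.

ΔH ≈ −2782 kJ

Bonds broken (reactants):
  C–C: 2 × 356 = 712
  C–H: 12 × 418 = 5016
  O=O: 7 × 490 = 3430
  Σ(broken) = 9158 kJ
Bonds formed (products):
  C=O: 8 × 810 = 6480
  O–H: 12 × 455 = 5460
  Σ(formed) = 11940 kJ
ΔH = Σ(broken) − Σ(formed) = 9158 − 11940 = −2782 kJ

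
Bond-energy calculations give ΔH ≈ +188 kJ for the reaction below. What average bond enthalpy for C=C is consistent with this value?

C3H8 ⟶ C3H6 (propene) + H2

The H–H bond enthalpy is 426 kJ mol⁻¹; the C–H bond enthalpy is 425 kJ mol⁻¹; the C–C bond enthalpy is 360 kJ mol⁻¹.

D(C=C) ≈ 596 kJ/mol

Let D be the C=C bond energy.
Σ(broken) = 2×360 + 8×425 = 4120
Σ(formed) = 1×360 + 6×425 + 1×D + 1×426 = 3336 + D
ΔH = Σ(broken) − Σ(formed) = (4120) − (3336 + D) = +784 − D
Setting this equal to +188 kJ gives D = 596 kJ/mol.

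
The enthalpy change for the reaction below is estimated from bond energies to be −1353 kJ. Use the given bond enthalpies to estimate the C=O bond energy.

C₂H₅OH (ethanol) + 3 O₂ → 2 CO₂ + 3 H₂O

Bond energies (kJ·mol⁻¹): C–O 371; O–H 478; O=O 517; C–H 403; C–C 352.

Let D be the C=O bond energy.
Σ(broken) = 1×352 + 5×403 + 1×371 + 1×478 + 3×517 = 4767
Σ(formed) = 4×D + 6×478 = 2868 + 4D
ΔH = Σ(broken) − Σ(formed) = (4767) − (2868 + 4D) = +1899 − 4D
Setting this equal to −1353 kJ gives 4D = 3252, so D = 813 kJ/mol.

D(C=O) ≈ 813 kJ/mol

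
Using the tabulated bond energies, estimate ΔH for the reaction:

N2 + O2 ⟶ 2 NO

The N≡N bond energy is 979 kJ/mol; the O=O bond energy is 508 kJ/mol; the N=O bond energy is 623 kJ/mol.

Bonds broken (reactants):
  N≡N: 1 × 979 = 979
  O=O: 1 × 508 = 508
  Σ(broken) = 1487 kJ
Bonds formed (products):
  N=O: 2 × 623 = 1246
  Σ(formed) = 1246 kJ
ΔH = Σ(broken) − Σ(formed) = 1487 − 1246 = +241 kJ

ΔH ≈ +241 kJ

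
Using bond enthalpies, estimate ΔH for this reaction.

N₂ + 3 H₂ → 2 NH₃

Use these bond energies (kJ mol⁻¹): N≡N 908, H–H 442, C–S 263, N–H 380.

Bonds broken (reactants):
  H–H: 3 × 442 = 1326
  N≡N: 1 × 908 = 908
  Σ(broken) = 2234 kJ
Bonds formed (products):
  N–H: 6 × 380 = 2280
  Σ(formed) = 2280 kJ
ΔH = Σ(broken) − Σ(formed) = 2234 − 2280 = −46 kJ

ΔH ≈ −46 kJ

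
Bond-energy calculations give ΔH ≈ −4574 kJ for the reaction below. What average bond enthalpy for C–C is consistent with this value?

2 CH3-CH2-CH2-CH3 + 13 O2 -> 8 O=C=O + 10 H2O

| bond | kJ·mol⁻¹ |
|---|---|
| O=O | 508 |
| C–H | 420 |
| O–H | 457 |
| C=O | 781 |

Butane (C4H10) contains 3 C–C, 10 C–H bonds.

D(C–C) ≈ 343 kJ/mol

Let D be the C–C bond energy.
Σ(broken) = 6×D + 20×420 + 13×508 = 15004 + 6D
Σ(formed) = 16×781 + 20×457 = 21636
ΔH = Σ(broken) − Σ(formed) = (15004 + 6D) − (21636) = −6632 + 6D
Setting this equal to −4574 kJ gives 6D = 2058, so D = 343 kJ/mol.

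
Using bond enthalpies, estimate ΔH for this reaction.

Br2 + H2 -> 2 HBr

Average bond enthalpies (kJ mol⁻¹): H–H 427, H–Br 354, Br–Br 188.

Bonds broken (reactants):
  Br–Br: 1 × 188 = 188
  H–H: 1 × 427 = 427
  Σ(broken) = 615 kJ
Bonds formed (products):
  H–Br: 2 × 354 = 708
  Σ(formed) = 708 kJ
ΔH = Σ(broken) − Σ(formed) = 615 − 708 = −93 kJ

ΔH ≈ −93 kJ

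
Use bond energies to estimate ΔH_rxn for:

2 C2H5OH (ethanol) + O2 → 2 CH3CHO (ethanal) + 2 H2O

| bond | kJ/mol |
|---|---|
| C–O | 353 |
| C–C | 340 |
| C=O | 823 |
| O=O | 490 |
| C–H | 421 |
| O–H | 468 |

Bonds broken (reactants):
  C–C: 2 × 340 = 680
  C–H: 10 × 421 = 4210
  C–O: 2 × 353 = 706
  O–H: 2 × 468 = 936
  O=O: 1 × 490 = 490
  Σ(broken) = 7022 kJ
Bonds formed (products):
  C–C: 2 × 340 = 680
  C–H: 8 × 421 = 3368
  C=O: 2 × 823 = 1646
  O–H: 4 × 468 = 1872
  Σ(formed) = 7566 kJ
ΔH = Σ(broken) − Σ(formed) = 7022 − 7566 = −544 kJ

ΔH ≈ −544 kJ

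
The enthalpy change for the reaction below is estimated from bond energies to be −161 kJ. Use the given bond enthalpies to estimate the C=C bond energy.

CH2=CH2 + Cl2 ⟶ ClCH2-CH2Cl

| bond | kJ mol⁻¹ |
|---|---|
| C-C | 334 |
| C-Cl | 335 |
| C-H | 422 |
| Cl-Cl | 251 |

Let D be the C=C bond energy.
Σ(broken) = 4×422 + 1×D + 1×251 = 1939 + D
Σ(formed) = 1×334 + 2×335 + 4×422 = 2692
ΔH = Σ(broken) − Σ(formed) = (1939 + D) − (2692) = −753 + D
Setting this equal to −161 kJ gives D = 592 kJ/mol.

D(C=C) ≈ 592 kJ/mol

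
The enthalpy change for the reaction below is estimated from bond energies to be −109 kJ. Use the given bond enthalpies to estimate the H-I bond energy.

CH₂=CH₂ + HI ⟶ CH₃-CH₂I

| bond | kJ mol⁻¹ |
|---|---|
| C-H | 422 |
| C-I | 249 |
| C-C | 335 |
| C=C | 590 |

D(H-I) ≈ 307 kJ/mol

Let D be the H-I bond energy.
Σ(broken) = 4×422 + 1×590 + 1×D = 2278 + D
Σ(formed) = 1×335 + 5×422 + 1×249 = 2694
ΔH = Σ(broken) − Σ(formed) = (2278 + D) − (2694) = −416 + D
Setting this equal to −109 kJ gives D = 307 kJ/mol.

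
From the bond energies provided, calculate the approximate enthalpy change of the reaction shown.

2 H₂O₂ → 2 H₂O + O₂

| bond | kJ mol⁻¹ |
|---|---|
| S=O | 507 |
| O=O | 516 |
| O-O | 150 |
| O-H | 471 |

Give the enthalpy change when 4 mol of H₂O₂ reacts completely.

Bonds broken (reactants):
  O-H: 4 × 471 = 1884
  O-O: 2 × 150 = 300
  Σ(broken) = 2184 kJ
Bonds formed (products):
  O-H: 4 × 471 = 1884
  O=O: 1 × 516 = 516
  Σ(formed) = 2400 kJ
ΔH = Σ(broken) − Σ(formed) = 2184 − 2400 = −216 kJ
For 2× the reaction as written: 2 × (−216) = −432 kJ

ΔH = −432 kJ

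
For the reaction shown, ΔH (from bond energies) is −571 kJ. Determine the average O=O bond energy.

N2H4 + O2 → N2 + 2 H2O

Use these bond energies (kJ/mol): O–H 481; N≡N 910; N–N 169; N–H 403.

D(O=O) ≈ 482 kJ/mol

Let D be the O=O bond energy.
Σ(broken) = 4×403 + 1×169 + 1×D = 1781 + D
Σ(formed) = 1×910 + 4×481 = 2834
ΔH = Σ(broken) − Σ(formed) = (1781 + D) − (2834) = −1053 + D
Setting this equal to −571 kJ gives D = 482 kJ/mol.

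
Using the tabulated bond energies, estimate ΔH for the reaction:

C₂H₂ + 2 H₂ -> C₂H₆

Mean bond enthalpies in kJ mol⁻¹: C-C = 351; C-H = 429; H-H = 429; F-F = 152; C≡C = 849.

Bonds broken (reactants):
  C≡C: 1 × 849 = 849
  C-H: 2 × 429 = 858
  H-H: 2 × 429 = 858
  Σ(broken) = 2565 kJ
Bonds formed (products):
  C-C: 1 × 351 = 351
  C-H: 6 × 429 = 2574
  Σ(formed) = 2925 kJ
ΔH = Σ(broken) − Σ(formed) = 2565 − 2925 = −360 kJ

ΔH ≈ −360 kJ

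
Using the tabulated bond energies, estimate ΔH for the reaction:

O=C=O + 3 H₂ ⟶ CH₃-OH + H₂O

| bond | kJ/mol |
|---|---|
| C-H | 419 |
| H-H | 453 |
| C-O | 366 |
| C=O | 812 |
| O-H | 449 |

Bonds broken (reactants):
  C=O: 2 × 812 = 1624
  H-H: 3 × 453 = 1359
  Σ(broken) = 2983 kJ
Bonds formed (products):
  C-H: 3 × 419 = 1257
  C-O: 1 × 366 = 366
  O-H: 3 × 449 = 1347
  Σ(formed) = 2970 kJ
ΔH = Σ(broken) − Σ(formed) = 2983 − 2970 = +13 kJ

ΔH ≈ +13 kJ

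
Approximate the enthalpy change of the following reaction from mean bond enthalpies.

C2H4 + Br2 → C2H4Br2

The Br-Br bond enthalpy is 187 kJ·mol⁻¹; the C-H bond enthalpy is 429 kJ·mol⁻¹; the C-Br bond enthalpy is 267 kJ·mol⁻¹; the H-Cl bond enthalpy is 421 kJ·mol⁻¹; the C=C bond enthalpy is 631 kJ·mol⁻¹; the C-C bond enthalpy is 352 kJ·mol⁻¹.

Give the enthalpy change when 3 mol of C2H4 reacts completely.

Bonds broken (reactants):
  Br-Br: 1 × 187 = 187
  C-H: 4 × 429 = 1716
  C=C: 1 × 631 = 631
  Σ(broken) = 2534 kJ
Bonds formed (products):
  C-Br: 2 × 267 = 534
  C-C: 1 × 352 = 352
  C-H: 4 × 429 = 1716
  Σ(formed) = 2602 kJ
ΔH = Σ(broken) − Σ(formed) = 2534 − 2602 = −68 kJ
For 3× the reaction as written: 3 × (−68) = −204 kJ

ΔH = −204 kJ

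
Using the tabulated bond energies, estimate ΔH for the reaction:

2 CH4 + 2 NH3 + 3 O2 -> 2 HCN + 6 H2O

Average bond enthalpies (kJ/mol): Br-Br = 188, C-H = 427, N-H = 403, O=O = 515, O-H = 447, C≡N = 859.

ΔH ≈ −557 kJ

Bonds broken (reactants):
  C-H: 8 × 427 = 3416
  N-H: 6 × 403 = 2418
  O=O: 3 × 515 = 1545
  Σ(broken) = 7379 kJ
Bonds formed (products):
  C≡N: 2 × 859 = 1718
  C-H: 2 × 427 = 854
  O-H: 12 × 447 = 5364
  Σ(formed) = 7936 kJ
ΔH = Σ(broken) − Σ(formed) = 7379 − 7936 = −557 kJ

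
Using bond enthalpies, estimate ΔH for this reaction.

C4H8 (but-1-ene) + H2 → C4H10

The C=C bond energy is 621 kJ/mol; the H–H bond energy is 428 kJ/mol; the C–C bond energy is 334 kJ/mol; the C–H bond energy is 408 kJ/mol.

ΔH ≈ −101 kJ

Bonds broken (reactants):
  C–C: 2 × 334 = 668
  C–H: 8 × 408 = 3264
  C=C: 1 × 621 = 621
  H–H: 1 × 428 = 428
  Σ(broken) = 4981 kJ
Bonds formed (products):
  C–C: 3 × 334 = 1002
  C–H: 10 × 408 = 4080
  Σ(formed) = 5082 kJ
ΔH = Σ(broken) − Σ(formed) = 4981 − 5082 = −101 kJ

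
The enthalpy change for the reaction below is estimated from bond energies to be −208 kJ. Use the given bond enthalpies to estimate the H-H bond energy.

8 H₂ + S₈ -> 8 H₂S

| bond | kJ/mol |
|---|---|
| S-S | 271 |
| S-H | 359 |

Let D be the H-H bond energy.
Σ(broken) = 8×D + 8×271 = 2168 + 8D
Σ(formed) = 16×359 = 5744
ΔH = Σ(broken) − Σ(formed) = (2168 + 8D) − (5744) = −3576 + 8D
Setting this equal to −208 kJ gives 8D = 3368, so D = 421 kJ/mol.

D(H-H) ≈ 421 kJ/mol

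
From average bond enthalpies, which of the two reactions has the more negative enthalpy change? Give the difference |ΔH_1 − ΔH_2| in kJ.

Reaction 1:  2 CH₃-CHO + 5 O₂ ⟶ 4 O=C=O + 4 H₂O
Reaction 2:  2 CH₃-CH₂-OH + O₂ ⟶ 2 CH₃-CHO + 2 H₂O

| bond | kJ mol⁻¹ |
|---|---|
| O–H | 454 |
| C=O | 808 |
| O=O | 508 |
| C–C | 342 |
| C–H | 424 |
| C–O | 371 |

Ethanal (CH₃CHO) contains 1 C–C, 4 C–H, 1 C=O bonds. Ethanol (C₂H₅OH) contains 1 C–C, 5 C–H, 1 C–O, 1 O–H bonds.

Reaction 1, by 1438 kJ

Reaction 1:
  Bonds broken (reactants):
    C–C: 2 × 342 = 684
    C–H: 8 × 424 = 3392
    C=O: 2 × 808 = 1616
    O=O: 5 × 508 = 2540
    Σ(broken) = 8232 kJ
  Bonds formed (products):
    C=O: 8 × 808 = 6464
    O–H: 8 × 454 = 3632
    Σ(formed) = 10096 kJ
  ΔH_1 = 8232 − 10096 = −1864 kJ
Reaction 2:
  Bonds broken (reactants):
    C–C: 2 × 342 = 684
    C–H: 10 × 424 = 4240
    C–O: 2 × 371 = 742
    O–H: 2 × 454 = 908
    O=O: 1 × 508 = 508
    Σ(broken) = 7082 kJ
  Bonds formed (products):
    C–C: 2 × 342 = 684
    C–H: 8 × 424 = 3392
    C=O: 2 × 808 = 1616
    O–H: 4 × 454 = 1816
    Σ(formed) = 7508 kJ
  ΔH_2 = 7082 − 7508 = −426 kJ
ΔH_1 − ΔH_2 = −1438 kJ, so reaction 1 has the more negative ΔH; |ΔH_1 − ΔH_2| = 1438 kJ.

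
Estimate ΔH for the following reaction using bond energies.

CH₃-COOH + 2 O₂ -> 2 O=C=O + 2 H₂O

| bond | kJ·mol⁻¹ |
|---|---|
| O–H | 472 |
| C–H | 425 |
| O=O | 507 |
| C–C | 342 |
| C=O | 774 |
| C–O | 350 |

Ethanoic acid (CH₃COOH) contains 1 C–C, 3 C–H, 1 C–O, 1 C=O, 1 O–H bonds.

ΔH ≈ −757 kJ

Bonds broken (reactants):
  C–C: 1 × 342 = 342
  C–H: 3 × 425 = 1275
  C–O: 1 × 350 = 350
  C=O: 1 × 774 = 774
  O–H: 1 × 472 = 472
  O=O: 2 × 507 = 1014
  Σ(broken) = 4227 kJ
Bonds formed (products):
  C=O: 4 × 774 = 3096
  O–H: 4 × 472 = 1888
  Σ(formed) = 4984 kJ
ΔH = Σ(broken) − Σ(formed) = 4227 − 4984 = −757 kJ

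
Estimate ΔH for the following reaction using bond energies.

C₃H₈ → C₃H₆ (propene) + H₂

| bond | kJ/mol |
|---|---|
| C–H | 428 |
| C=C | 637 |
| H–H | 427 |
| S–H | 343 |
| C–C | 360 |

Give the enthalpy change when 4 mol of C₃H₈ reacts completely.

Bonds broken (reactants):
  C–C: 2 × 360 = 720
  C–H: 8 × 428 = 3424
  Σ(broken) = 4144 kJ
Bonds formed (products):
  C–C: 1 × 360 = 360
  C–H: 6 × 428 = 2568
  C=C: 1 × 637 = 637
  H–H: 1 × 427 = 427
  Σ(formed) = 3992 kJ
ΔH = Σ(broken) − Σ(formed) = 4144 − 3992 = +152 kJ
For 4× the reaction as written: 4 × (+152) = +608 kJ

ΔH = +608 kJ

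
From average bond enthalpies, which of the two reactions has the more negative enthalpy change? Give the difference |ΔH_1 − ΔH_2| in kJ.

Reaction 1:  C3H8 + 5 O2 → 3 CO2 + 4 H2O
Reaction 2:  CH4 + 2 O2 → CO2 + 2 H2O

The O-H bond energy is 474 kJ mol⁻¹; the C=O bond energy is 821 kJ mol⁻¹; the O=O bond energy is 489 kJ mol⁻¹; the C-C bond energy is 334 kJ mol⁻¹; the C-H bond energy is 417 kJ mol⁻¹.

Reaction 1:
  Bonds broken (reactants):
    C-C: 2 × 334 = 668
    C-H: 8 × 417 = 3336
    O=O: 5 × 489 = 2445
    Σ(broken) = 6449 kJ
  Bonds formed (products):
    C=O: 6 × 821 = 4926
    O-H: 8 × 474 = 3792
    Σ(formed) = 8718 kJ
  ΔH_1 = 6449 − 8718 = −2269 kJ
Reaction 2:
  Bonds broken (reactants):
    C-H: 4 × 417 = 1668
    O=O: 2 × 489 = 978
    Σ(broken) = 2646 kJ
  Bonds formed (products):
    C=O: 2 × 821 = 1642
    O-H: 4 × 474 = 1896
    Σ(formed) = 3538 kJ
  ΔH_2 = 2646 − 3538 = −892 kJ
ΔH_1 − ΔH_2 = −1377 kJ, so reaction 1 has the more negative ΔH; |ΔH_1 − ΔH_2| = 1377 kJ.

Reaction 1, by 1377 kJ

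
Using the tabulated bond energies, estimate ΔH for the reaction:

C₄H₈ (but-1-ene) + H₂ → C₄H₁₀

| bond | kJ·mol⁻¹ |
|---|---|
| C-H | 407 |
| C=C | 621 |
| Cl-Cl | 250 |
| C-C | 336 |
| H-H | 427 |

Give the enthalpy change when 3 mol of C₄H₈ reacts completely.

Bonds broken (reactants):
  C-C: 2 × 336 = 672
  C-H: 8 × 407 = 3256
  C=C: 1 × 621 = 621
  H-H: 1 × 427 = 427
  Σ(broken) = 4976 kJ
Bonds formed (products):
  C-C: 3 × 336 = 1008
  C-H: 10 × 407 = 4070
  Σ(formed) = 5078 kJ
ΔH = Σ(broken) − Σ(formed) = 4976 − 5078 = −102 kJ
For 3× the reaction as written: 3 × (−102) = −306 kJ

ΔH = −306 kJ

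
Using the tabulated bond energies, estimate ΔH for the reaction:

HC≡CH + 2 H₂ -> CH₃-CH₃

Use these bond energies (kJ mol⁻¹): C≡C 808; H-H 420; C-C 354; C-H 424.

Bonds broken (reactants):
  C≡C: 1 × 808 = 808
  C-H: 2 × 424 = 848
  H-H: 2 × 420 = 840
  Σ(broken) = 2496 kJ
Bonds formed (products):
  C-C: 1 × 354 = 354
  C-H: 6 × 424 = 2544
  Σ(formed) = 2898 kJ
ΔH = Σ(broken) − Σ(formed) = 2496 − 2898 = −402 kJ

ΔH ≈ −402 kJ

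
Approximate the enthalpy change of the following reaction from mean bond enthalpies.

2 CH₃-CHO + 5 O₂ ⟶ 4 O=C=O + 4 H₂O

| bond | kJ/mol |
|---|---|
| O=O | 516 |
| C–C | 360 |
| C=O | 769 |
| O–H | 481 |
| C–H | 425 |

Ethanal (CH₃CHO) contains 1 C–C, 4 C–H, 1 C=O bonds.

ΔH ≈ −1762 kJ

Bonds broken (reactants):
  C–C: 2 × 360 = 720
  C–H: 8 × 425 = 3400
  C=O: 2 × 769 = 1538
  O=O: 5 × 516 = 2580
  Σ(broken) = 8238 kJ
Bonds formed (products):
  C=O: 8 × 769 = 6152
  O–H: 8 × 481 = 3848
  Σ(formed) = 10000 kJ
ΔH = Σ(broken) − Σ(formed) = 8238 − 10000 = −1762 kJ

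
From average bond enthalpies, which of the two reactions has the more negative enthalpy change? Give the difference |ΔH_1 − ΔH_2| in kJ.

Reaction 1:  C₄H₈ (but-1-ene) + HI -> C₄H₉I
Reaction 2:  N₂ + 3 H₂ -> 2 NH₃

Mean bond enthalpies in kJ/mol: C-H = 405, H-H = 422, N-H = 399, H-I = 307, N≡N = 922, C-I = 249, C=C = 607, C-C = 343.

Reaction 2, by 123 kJ

Reaction 1:
  Bonds broken (reactants):
    C-C: 2 × 343 = 686
    C-H: 8 × 405 = 3240
    C=C: 1 × 607 = 607
    H-I: 1 × 307 = 307
    Σ(broken) = 4840 kJ
  Bonds formed (products):
    C-C: 3 × 343 = 1029
    C-H: 9 × 405 = 3645
    C-I: 1 × 249 = 249
    Σ(formed) = 4923 kJ
  ΔH_1 = 4840 − 4923 = −83 kJ
Reaction 2:
  Bonds broken (reactants):
    H-H: 3 × 422 = 1266
    N≡N: 1 × 922 = 922
    Σ(broken) = 2188 kJ
  Bonds formed (products):
    N-H: 6 × 399 = 2394
    Σ(formed) = 2394 kJ
  ΔH_2 = 2188 − 2394 = −206 kJ
ΔH_1 − ΔH_2 = +123 kJ, so reaction 2 has the more negative ΔH; |ΔH_1 − ΔH_2| = 123 kJ.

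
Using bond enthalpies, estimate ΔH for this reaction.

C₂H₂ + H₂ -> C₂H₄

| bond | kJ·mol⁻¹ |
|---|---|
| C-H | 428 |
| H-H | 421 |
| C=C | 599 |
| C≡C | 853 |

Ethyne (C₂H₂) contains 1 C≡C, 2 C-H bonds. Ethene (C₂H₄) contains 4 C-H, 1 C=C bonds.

ΔH ≈ −181 kJ

Bonds broken (reactants):
  C≡C: 1 × 853 = 853
  C-H: 2 × 428 = 856
  H-H: 1 × 421 = 421
  Σ(broken) = 2130 kJ
Bonds formed (products):
  C-H: 4 × 428 = 1712
  C=C: 1 × 599 = 599
  Σ(formed) = 2311 kJ
ΔH = Σ(broken) − Σ(formed) = 2130 − 2311 = −181 kJ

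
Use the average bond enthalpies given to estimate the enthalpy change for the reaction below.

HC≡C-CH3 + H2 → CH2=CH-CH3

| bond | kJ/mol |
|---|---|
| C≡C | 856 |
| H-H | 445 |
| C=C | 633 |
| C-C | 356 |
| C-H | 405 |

Bonds broken (reactants):
  C≡C: 1 × 856 = 856
  C-C: 1 × 356 = 356
  C-H: 4 × 405 = 1620
  H-H: 1 × 445 = 445
  Σ(broken) = 3277 kJ
Bonds formed (products):
  C-C: 1 × 356 = 356
  C-H: 6 × 405 = 2430
  C=C: 1 × 633 = 633
  Σ(formed) = 3419 kJ
ΔH = Σ(broken) − Σ(formed) = 3277 − 3419 = −142 kJ

ΔH ≈ −142 kJ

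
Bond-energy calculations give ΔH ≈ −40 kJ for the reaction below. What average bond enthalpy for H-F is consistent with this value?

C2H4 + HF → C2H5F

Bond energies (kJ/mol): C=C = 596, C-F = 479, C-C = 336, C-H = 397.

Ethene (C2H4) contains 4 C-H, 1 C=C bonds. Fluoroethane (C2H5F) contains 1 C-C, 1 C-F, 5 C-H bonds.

D(H-F) ≈ 576 kJ/mol

Let D be the H-F bond energy.
Σ(broken) = 4×397 + 1×596 + 1×D = 2184 + D
Σ(formed) = 1×336 + 1×479 + 5×397 = 2800
ΔH = Σ(broken) − Σ(formed) = (2184 + D) − (2800) = −616 + D
Setting this equal to −40 kJ gives D = 576 kJ/mol.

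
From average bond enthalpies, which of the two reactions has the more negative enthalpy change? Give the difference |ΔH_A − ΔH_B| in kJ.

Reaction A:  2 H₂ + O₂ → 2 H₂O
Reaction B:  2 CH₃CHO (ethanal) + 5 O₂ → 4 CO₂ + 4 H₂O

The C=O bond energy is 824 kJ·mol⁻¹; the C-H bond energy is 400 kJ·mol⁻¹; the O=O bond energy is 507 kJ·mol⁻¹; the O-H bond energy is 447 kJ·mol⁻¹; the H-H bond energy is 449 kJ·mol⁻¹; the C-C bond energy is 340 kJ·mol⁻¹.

Reaction A:
  Bonds broken (reactants):
    H-H: 2 × 449 = 898
    O=O: 1 × 507 = 507
    Σ(broken) = 1405 kJ
  Bonds formed (products):
    O-H: 4 × 447 = 1788
    Σ(formed) = 1788 kJ
  ΔH_A = 1405 − 1788 = −383 kJ
Reaction B:
  Bonds broken (reactants):
    C-C: 2 × 340 = 680
    C-H: 8 × 400 = 3200
    C=O: 2 × 824 = 1648
    O=O: 5 × 507 = 2535
    Σ(broken) = 8063 kJ
  Bonds formed (products):
    C=O: 8 × 824 = 6592
    O-H: 8 × 447 = 3576
    Σ(formed) = 10168 kJ
  ΔH_B = 8063 − 10168 = −2105 kJ
ΔH_A − ΔH_B = +1722 kJ, so reaction B has the more negative ΔH; |ΔH_A − ΔH_B| = 1722 kJ.

Reaction B, by 1722 kJ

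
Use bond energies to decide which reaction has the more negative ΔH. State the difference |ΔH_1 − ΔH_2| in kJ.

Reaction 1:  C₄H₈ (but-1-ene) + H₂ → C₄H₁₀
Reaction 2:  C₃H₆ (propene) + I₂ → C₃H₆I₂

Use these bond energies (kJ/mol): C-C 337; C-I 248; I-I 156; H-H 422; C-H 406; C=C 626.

Reaction 1:
  Bonds broken (reactants):
    C-C: 2 × 337 = 674
    C-H: 8 × 406 = 3248
    C=C: 1 × 626 = 626
    H-H: 1 × 422 = 422
    Σ(broken) = 4970 kJ
  Bonds formed (products):
    C-C: 3 × 337 = 1011
    C-H: 10 × 406 = 4060
    Σ(formed) = 5071 kJ
  ΔH_1 = 4970 − 5071 = −101 kJ
Reaction 2:
  Bonds broken (reactants):
    C-C: 1 × 337 = 337
    C-H: 6 × 406 = 2436
    C=C: 1 × 626 = 626
    I-I: 1 × 156 = 156
    Σ(broken) = 3555 kJ
  Bonds formed (products):
    C-C: 2 × 337 = 674
    C-H: 6 × 406 = 2436
    C-I: 2 × 248 = 496
    Σ(formed) = 3606 kJ
  ΔH_2 = 3555 − 3606 = −51 kJ
ΔH_1 − ΔH_2 = −50 kJ, so reaction 1 has the more negative ΔH; |ΔH_1 − ΔH_2| = 50 kJ.

Reaction 1, by 50 kJ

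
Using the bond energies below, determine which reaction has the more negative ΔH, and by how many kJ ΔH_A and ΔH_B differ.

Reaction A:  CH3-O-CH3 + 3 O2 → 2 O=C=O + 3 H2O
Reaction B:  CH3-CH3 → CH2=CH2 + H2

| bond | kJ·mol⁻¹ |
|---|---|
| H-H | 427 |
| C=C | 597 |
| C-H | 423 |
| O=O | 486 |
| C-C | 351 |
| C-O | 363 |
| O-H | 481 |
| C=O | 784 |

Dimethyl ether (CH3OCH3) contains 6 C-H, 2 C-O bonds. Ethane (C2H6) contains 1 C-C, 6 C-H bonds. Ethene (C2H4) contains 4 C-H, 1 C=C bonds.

Reaction A:
  Bonds broken (reactants):
    C-H: 6 × 423 = 2538
    C-O: 2 × 363 = 726
    O=O: 3 × 486 = 1458
    Σ(broken) = 4722 kJ
  Bonds formed (products):
    C=O: 4 × 784 = 3136
    O-H: 6 × 481 = 2886
    Σ(formed) = 6022 kJ
  ΔH_A = 4722 − 6022 = −1300 kJ
Reaction B:
  Bonds broken (reactants):
    C-C: 1 × 351 = 351
    C-H: 6 × 423 = 2538
    Σ(broken) = 2889 kJ
  Bonds formed (products):
    C-H: 4 × 423 = 1692
    C=C: 1 × 597 = 597
    H-H: 1 × 427 = 427
    Σ(formed) = 2716 kJ
  ΔH_B = 2889 − 2716 = +173 kJ
ΔH_A − ΔH_B = −1473 kJ, so reaction A has the more negative ΔH; |ΔH_A − ΔH_B| = 1473 kJ.

Reaction A, by 1473 kJ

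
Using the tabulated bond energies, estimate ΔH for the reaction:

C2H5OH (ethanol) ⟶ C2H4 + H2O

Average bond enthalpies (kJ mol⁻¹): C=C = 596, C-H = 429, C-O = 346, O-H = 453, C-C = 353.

ΔH ≈ +79 kJ

Bonds broken (reactants):
  C-C: 1 × 353 = 353
  C-H: 5 × 429 = 2145
  C-O: 1 × 346 = 346
  O-H: 1 × 453 = 453
  Σ(broken) = 3297 kJ
Bonds formed (products):
  C-H: 4 × 429 = 1716
  C=C: 1 × 596 = 596
  O-H: 2 × 453 = 906
  Σ(formed) = 3218 kJ
ΔH = Σ(broken) − Σ(formed) = 3297 − 3218 = +79 kJ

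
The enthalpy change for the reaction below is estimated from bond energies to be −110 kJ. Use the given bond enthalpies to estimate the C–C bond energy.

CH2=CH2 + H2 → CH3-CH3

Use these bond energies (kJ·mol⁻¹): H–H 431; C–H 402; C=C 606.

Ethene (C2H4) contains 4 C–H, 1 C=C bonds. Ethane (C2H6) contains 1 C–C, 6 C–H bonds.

Let D be the C–C bond energy.
Σ(broken) = 4×402 + 1×606 + 1×431 = 2645
Σ(formed) = 1×D + 6×402 = 2412 + D
ΔH = Σ(broken) − Σ(formed) = (2645) − (2412 + D) = +233 − D
Setting this equal to −110 kJ gives D = 343 kJ/mol.

D(C–C) ≈ 343 kJ/mol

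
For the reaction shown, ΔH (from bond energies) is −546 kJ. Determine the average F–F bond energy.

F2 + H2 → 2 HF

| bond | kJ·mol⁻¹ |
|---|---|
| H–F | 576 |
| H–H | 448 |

D(F–F) ≈ 158 kJ/mol

Let D be the F–F bond energy.
Σ(broken) = 1×D + 1×448 = 448 + D
Σ(formed) = 2×576 = 1152
ΔH = Σ(broken) − Σ(formed) = (448 + D) − (1152) = −704 + D
Setting this equal to −546 kJ gives D = 158 kJ/mol.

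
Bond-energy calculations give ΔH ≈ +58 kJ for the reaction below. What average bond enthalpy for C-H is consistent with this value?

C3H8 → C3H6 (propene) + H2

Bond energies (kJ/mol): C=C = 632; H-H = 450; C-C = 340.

Let D be the C-H bond energy.
Σ(broken) = 2×340 + 8×D = 680 + 8D
Σ(formed) = 1×340 + 6×D + 1×632 + 1×450 = 1422 + 6D
ΔH = Σ(broken) − Σ(formed) = (680 + 8D) − (1422 + 6D) = −742 + 2D
Setting this equal to +58 kJ gives 2D = 800, so D = 400 kJ/mol.

D(C-H) ≈ 400 kJ/mol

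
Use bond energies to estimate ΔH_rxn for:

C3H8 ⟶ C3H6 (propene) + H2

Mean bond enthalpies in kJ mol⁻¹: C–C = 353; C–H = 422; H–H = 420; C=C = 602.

ΔH ≈ +175 kJ

Bonds broken (reactants):
  C–C: 2 × 353 = 706
  C–H: 8 × 422 = 3376
  Σ(broken) = 4082 kJ
Bonds formed (products):
  C–C: 1 × 353 = 353
  C–H: 6 × 422 = 2532
  C=C: 1 × 602 = 602
  H–H: 1 × 420 = 420
  Σ(formed) = 3907 kJ
ΔH = Σ(broken) − Σ(formed) = 4082 − 3907 = +175 kJ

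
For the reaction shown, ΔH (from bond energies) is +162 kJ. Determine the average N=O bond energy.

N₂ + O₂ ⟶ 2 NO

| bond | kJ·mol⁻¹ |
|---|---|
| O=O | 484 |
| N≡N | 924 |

Let D be the N=O bond energy.
Σ(broken) = 1×924 + 1×484 = 1408
Σ(formed) = 2×D = 2D
ΔH = Σ(broken) − Σ(formed) = (1408) − (2D) = +1408 − 2D
Setting this equal to +162 kJ gives 2D = 1246, so D = 623 kJ/mol.

D(N=O) ≈ 623 kJ/mol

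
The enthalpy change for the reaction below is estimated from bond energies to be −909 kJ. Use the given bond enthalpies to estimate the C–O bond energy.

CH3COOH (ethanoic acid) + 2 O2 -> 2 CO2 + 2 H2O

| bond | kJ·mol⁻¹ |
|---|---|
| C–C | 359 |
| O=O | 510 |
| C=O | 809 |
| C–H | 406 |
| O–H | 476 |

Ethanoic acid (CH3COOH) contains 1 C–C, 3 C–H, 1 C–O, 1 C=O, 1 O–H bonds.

Let D be the C–O bond energy.
Σ(broken) = 1×359 + 3×406 + 1×D + 1×809 + 1×476 + 2×510 = 3882 + D
Σ(formed) = 4×809 + 4×476 = 5140
ΔH = Σ(broken) − Σ(formed) = (3882 + D) − (5140) = −1258 + D
Setting this equal to −909 kJ gives D = 349 kJ/mol.

D(C–O) ≈ 349 kJ/mol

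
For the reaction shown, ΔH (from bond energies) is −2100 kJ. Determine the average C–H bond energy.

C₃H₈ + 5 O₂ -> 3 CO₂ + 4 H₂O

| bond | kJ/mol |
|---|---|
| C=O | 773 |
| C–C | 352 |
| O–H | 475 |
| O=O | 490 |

D(C–H) ≈ 398 kJ/mol

Let D be the C–H bond energy.
Σ(broken) = 2×352 + 8×D + 5×490 = 3154 + 8D
Σ(formed) = 6×773 + 8×475 = 8438
ΔH = Σ(broken) − Σ(formed) = (3154 + 8D) − (8438) = −5284 + 8D
Setting this equal to −2100 kJ gives 8D = 3184, so D = 398 kJ/mol.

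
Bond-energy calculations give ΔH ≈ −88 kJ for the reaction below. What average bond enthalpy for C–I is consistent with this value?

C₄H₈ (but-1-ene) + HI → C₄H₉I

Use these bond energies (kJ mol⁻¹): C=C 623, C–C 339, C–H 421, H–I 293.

D(C–I) ≈ 244 kJ/mol

Let D be the C–I bond energy.
Σ(broken) = 2×339 + 8×421 + 1×623 + 1×293 = 4962
Σ(formed) = 3×339 + 9×421 + 1×D = 4806 + D
ΔH = Σ(broken) − Σ(formed) = (4962) − (4806 + D) = +156 − D
Setting this equal to −88 kJ gives D = 244 kJ/mol.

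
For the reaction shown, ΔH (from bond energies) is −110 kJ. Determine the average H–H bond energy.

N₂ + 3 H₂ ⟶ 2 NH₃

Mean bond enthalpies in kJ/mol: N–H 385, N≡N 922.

Let D be the H–H bond energy.
Σ(broken) = 3×D + 1×922 = 922 + 3D
Σ(formed) = 6×385 = 2310
ΔH = Σ(broken) − Σ(formed) = (922 + 3D) − (2310) = −1388 + 3D
Setting this equal to −110 kJ gives 3D = 1278, so D = 426 kJ/mol.

D(H–H) ≈ 426 kJ/mol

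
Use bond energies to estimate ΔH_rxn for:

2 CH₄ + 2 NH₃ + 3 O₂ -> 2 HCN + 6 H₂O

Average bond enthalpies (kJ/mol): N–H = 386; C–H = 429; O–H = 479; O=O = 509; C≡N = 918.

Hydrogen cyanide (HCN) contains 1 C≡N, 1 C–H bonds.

Bonds broken (reactants):
  C–H: 8 × 429 = 3432
  N–H: 6 × 386 = 2316
  O=O: 3 × 509 = 1527
  Σ(broken) = 7275 kJ
Bonds formed (products):
  C≡N: 2 × 918 = 1836
  C–H: 2 × 429 = 858
  O–H: 12 × 479 = 5748
  Σ(formed) = 8442 kJ
ΔH = Σ(broken) − Σ(formed) = 7275 − 8442 = −1167 kJ

ΔH ≈ −1167 kJ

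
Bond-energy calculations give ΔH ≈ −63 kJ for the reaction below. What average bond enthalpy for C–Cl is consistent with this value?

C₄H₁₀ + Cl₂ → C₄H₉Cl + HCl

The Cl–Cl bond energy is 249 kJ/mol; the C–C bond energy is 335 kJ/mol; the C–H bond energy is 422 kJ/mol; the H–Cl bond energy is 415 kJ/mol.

D(C–Cl) ≈ 319 kJ/mol

Let D be the C–Cl bond energy.
Σ(broken) = 3×335 + 10×422 + 1×249 = 5474
Σ(formed) = 3×335 + 1×D + 9×422 + 1×415 = 5218 + D
ΔH = Σ(broken) − Σ(formed) = (5474) − (5218 + D) = +256 − D
Setting this equal to −63 kJ gives D = 319 kJ/mol.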